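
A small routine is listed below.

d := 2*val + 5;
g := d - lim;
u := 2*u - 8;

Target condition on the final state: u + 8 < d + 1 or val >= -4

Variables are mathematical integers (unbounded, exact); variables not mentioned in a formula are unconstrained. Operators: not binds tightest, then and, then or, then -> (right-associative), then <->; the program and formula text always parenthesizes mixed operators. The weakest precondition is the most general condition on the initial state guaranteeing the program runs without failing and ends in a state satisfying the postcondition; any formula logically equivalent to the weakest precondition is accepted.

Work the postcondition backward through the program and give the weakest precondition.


Working backward. After the program, the postcondition u + 8 < d + 1 or val >= -4 must hold; in canonical form it is u < d - 7 or val >= -4.
Before u := 2*u - 8: 2*u < d + 1 or val >= -4
Before g := d - lim: 2*u < d + 1 or val >= -4
Before d := 2*val + 5: 2*u < 2*val + 6 or val >= -4
Answer: WP = 2*u < 2*val + 6 or val >= -4


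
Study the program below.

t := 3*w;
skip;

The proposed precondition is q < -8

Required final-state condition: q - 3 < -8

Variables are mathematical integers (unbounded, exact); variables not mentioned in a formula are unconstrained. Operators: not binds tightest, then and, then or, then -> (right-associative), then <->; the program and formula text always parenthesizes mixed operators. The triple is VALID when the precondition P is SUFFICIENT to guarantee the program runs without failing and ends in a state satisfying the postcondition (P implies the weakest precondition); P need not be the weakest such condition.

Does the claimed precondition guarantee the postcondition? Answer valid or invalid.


Working backward. After the program, the postcondition q - 3 < -8 must hold; in canonical form it is q < -5.
Before skip: q < -5
Before t := 3*w: q < -5
The weakest precondition is q < -5.
Check whether q < -8 implies it.
Every state satisfying the precondition satisfies the weakest precondition: the implication holds.
Answer: valid


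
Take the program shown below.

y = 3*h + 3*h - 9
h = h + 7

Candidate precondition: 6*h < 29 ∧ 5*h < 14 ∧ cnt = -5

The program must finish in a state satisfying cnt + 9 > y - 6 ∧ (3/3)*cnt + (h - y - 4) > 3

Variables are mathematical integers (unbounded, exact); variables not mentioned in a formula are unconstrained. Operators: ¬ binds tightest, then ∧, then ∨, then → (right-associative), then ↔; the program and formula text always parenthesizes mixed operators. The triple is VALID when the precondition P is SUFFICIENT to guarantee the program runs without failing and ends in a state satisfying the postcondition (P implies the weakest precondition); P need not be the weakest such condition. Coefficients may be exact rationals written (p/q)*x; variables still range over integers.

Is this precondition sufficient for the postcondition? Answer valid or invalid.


Working backward. After the program, the postcondition cnt + 9 > y - 6 ∧ (3/3)*cnt + (h - y - 4) > 3 must hold; in canonical form it is cnt > y - 15 ∧ cnt + h > y + 7.
Before h := h + 7: cnt > y - 15 ∧ cnt + h > y
Before y := 3*h + 3*h - 9: cnt > 6*h - 24 ∧ cnt > 5*h - 9
The weakest precondition is cnt > 6*h - 24 ∧ cnt > 5*h - 9.
Check whether 6*h < 29 ∧ 5*h < 14 ∧ cnt = -5 implies it.
Countermodel: at the initial state cnt = -5, h = 1, the precondition holds but the weakest precondition fails.
Answer: invalid


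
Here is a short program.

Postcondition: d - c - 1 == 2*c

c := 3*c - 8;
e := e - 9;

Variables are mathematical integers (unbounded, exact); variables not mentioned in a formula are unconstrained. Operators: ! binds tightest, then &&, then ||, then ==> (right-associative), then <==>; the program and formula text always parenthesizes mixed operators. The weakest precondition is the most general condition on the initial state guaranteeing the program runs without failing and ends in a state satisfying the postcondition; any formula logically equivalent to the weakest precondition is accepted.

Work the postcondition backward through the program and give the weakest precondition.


Working backward. After the program, the postcondition d - c - 1 == 2*c must hold; in canonical form it is d == 3*c + 1.
Before e := e - 9: d == 3*c + 1
Before c := 3*c - 8: d == 9*c - 23
Answer: WP = d == 9*c - 23


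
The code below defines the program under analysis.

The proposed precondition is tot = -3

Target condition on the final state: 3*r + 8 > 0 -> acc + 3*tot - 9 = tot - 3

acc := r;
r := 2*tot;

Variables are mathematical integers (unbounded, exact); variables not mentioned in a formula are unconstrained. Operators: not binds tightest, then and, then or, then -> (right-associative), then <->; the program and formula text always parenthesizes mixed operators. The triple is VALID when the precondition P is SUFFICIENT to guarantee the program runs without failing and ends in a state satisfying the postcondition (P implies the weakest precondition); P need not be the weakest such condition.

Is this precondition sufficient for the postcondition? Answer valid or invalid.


Working backward. After the program, the postcondition 3*r + 8 > 0 -> acc + 3*tot - 9 = tot - 3 must hold; in canonical form it is 3*r > -8 -> acc + 2*tot = 6.
Before r := 2*tot: 6*tot > -8 -> acc + 2*tot = 6
Before acc := r: 6*tot > -8 -> r + 2*tot = 6
The weakest precondition is 6*tot > -8 -> r + 2*tot = 6.
Check whether tot = -3 implies it.
Every state satisfying the precondition satisfies the weakest precondition: the implication holds.
Answer: valid


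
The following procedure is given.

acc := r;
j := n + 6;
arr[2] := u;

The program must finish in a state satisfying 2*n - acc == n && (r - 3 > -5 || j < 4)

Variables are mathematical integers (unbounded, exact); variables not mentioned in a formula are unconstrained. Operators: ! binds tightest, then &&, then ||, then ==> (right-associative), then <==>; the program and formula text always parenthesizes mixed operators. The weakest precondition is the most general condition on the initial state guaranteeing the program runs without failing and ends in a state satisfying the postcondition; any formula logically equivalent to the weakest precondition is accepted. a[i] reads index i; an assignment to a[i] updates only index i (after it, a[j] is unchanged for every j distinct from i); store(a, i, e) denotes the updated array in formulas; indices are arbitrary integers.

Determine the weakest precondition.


Working backward. After the program, the postcondition 2*n - acc == n && (r - 3 > -5 || j < 4) must hold; in canonical form it is n == acc && (r > -2 || j < 4).
Before arr[2] := u: n == acc && (r > -2 || j < 4)
Before j := n + 6: n == acc && (r > -2 || n < -2)
Before acc := r: n == r && (r > -2 || n < -2)
Answer: WP = n == r && (r > -2 || n < -2)


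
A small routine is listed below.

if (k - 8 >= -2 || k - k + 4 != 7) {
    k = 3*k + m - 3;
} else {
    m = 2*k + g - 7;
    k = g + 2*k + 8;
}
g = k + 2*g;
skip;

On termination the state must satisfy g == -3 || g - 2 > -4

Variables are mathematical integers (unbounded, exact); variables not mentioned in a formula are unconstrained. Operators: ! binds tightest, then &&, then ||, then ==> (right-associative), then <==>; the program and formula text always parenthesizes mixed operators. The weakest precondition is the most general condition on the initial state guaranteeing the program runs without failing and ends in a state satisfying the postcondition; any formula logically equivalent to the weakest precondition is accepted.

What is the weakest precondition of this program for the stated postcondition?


Working backward. After the program, the postcondition g == -3 || g - 2 > -4 must hold; in canonical form it is g == -3 || g > -2.
Before skip: g == -3 || g > -2
Before g := k + 2*g: 2*g + k == -3 || 2*g + k > -2
Then branch requires 2*g + 3*k + m == 0 || 2*g + 3*k + m > 1; else branch requires 3*g + 2*k == -11 || 3*g + 2*k > -10.
Before the if: 2*g + 3*k + m == 0 || 2*g + 3*k + m > 1
Answer: WP = 2*g + 3*k + m == 0 || 2*g + 3*k + m > 1


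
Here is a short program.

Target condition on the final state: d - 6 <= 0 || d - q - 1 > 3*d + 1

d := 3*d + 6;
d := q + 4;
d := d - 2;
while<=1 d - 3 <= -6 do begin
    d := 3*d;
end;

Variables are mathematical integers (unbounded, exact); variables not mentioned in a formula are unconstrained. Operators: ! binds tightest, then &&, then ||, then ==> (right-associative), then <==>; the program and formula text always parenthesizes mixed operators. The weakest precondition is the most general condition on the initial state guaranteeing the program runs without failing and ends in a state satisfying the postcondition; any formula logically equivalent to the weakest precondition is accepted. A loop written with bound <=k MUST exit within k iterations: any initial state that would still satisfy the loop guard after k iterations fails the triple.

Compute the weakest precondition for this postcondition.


Working backward. After the program, the postcondition d - 6 <= 0 || d - q - 1 > 3*d + 1 must hold; in canonical form it is d <= 6 || 2*d + q < -2.
Before the loop (bound <=1), unroll the exhaustion recursion (WP_0 = exit-now case; WP_j = one more guarded iteration, up to j = 1):
  WP_0: (!(d <= -3)) && (d <= 6 || 2*d + q < -2)
  WP_1: (d <= -3 ==> ((!(3*d <= -3)) && (3*d <= 6 || 6*d + q < -2))) && ((!(d <= -3)) ==> (d <= 6 || 2*d + q < -2))
So before the loop: (d <= -3 ==> ((!(3*d <= -3)) && (3*d <= 6 || 6*d + q < -2))) && ((!(d <= -3)) ==> (d <= 6 || 2*d + q < -2))
Before d := d - 2: (d <= -1 ==> ((!(3*d <= 3)) && (3*d <= 12 || 6*d + q < 10))) && ((!(d <= -1)) ==> (d <= 8 || 2*d + q < 2))
Before d := q + 4: (q <= -5 ==> ((!(3*q <= -9)) && (3*q <= 0 || 7*q < -14))) && ((!(q <= -5)) ==> (q <= 4 || 3*q < -6))
Before d := 3*d + 6: (q <= -5 ==> ((!(3*q <= -9)) && (3*q <= 0 || 7*q < -14))) && ((!(q <= -5)) ==> (q <= 4 || 3*q < -6))
Answer: WP = (q <= -5 ==> ((!(3*q <= -9)) && (3*q <= 0 || 7*q < -14))) && ((!(q <= -5)) ==> (q <= 4 || 3*q < -6))


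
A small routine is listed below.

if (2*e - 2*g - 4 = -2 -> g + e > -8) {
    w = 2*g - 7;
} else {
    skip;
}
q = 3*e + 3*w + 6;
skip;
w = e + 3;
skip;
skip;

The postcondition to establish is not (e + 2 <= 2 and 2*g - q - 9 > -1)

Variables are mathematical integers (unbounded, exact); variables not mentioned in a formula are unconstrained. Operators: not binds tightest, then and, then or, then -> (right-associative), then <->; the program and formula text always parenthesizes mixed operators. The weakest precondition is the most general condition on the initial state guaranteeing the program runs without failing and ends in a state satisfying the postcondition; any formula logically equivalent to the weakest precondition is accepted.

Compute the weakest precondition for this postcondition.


Working backward. After the program, the postcondition not (e + 2 <= 2 and 2*g - q - 9 > -1) must hold; in canonical form it is not (e <= 0 and 2*g > q + 8).
Before skip: not (e <= 0 and 2*g > q + 8)
Before skip: not (e <= 0 and 2*g > q + 8)
Before w := e + 3: not (e <= 0 and 2*g > q + 8)
Before skip: not (e <= 0 and 2*g > q + 8)
Before q := 3*e + 3*w + 6: not (e <= 0 and 2*g > 3*e + 3*w + 14)
Then branch requires not (e <= 0 and 3*e + 4*g < 7); else branch requires not (e <= 0 and 2*g > 3*e + 3*w + 14).
Before the if: ((2*e = 2*g + 2 -> e + g > -8) -> (not (e <= 0 and 3*e + 4*g < 7))) and ((not (2*e = 2*g + 2 -> e + g > -8)) -> (not (e <= 0 and 2*g > 3*e + 3*w + 14)))
Answer: WP = ((2*e = 2*g + 2 -> e + g > -8) -> (not (e <= 0 and 3*e + 4*g < 7))) and ((not (2*e = 2*g + 2 -> e + g > -8)) -> (not (e <= 0 and 2*g > 3*e + 3*w + 14)))


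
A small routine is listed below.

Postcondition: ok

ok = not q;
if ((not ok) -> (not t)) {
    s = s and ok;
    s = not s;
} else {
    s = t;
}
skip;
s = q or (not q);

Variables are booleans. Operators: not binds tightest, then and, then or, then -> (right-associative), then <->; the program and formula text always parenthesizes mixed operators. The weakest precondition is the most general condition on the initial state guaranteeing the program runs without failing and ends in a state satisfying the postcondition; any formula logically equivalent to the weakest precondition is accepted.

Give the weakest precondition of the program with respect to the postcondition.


Working backward. After the program, ok must hold.
Before s := q or (not q): ok
Before skip: ok
Then branch requires ok; else branch requires ok.
Before the if: (((not ok) -> (not t)) -> ok) and ((not ((not ok) -> (not t))) -> ok)
Before ok := not q: ((q -> (not t)) -> (not q)) and ((not (q -> (not t))) -> (not q))
Answer: WP = ((q -> (not t)) -> (not q)) and ((not (q -> (not t))) -> (not q))


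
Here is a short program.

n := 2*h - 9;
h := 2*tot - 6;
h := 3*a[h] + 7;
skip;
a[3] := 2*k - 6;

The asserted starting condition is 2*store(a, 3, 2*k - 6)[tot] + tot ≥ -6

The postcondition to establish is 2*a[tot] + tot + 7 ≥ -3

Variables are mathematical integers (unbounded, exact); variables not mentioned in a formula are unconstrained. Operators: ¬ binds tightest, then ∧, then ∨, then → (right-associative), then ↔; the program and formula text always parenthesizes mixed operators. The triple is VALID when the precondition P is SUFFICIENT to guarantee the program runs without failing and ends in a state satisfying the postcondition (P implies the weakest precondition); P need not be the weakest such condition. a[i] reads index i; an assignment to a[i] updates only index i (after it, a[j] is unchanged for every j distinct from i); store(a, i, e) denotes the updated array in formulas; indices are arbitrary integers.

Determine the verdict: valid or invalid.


Working backward. After the program, the postcondition 2*a[tot] + tot + 7 ≥ -3 must hold; in canonical form it is 2*a[tot] + tot ≥ -10.
Before a[3] := 2*k - 6: 2*store(a, 3, 2*k - 6)[tot] + tot ≥ -10
Before skip: 2*store(a, 3, 2*k - 6)[tot] + tot ≥ -10
Before h := 3*a[h] + 7: 2*store(a, 3, 2*k - 6)[tot] + tot ≥ -10
Before h := 2*tot - 6: 2*store(a, 3, 2*k - 6)[tot] + tot ≥ -10
Before n := 2*h - 9: 2*store(a, 3, 2*k - 6)[tot] + tot ≥ -10
The weakest precondition is 2*store(a, 3, 2*k - 6)[tot] + tot ≥ -10.
Check whether 2*store(a, 3, 2*k - 6)[tot] + tot ≥ -6 implies it.
Every state satisfying the precondition satisfies the weakest precondition: the implication holds.
Answer: valid


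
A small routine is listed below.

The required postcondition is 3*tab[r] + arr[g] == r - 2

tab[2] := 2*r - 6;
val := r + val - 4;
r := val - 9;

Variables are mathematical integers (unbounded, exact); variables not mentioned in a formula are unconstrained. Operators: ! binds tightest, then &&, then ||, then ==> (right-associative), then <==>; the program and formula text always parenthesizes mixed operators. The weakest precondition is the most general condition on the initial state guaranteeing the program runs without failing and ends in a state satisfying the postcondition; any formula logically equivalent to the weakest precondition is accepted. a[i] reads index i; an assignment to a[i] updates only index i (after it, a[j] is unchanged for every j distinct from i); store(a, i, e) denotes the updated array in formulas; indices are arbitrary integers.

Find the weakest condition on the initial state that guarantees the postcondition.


Working backward. After the program, the postcondition 3*tab[r] + arr[g] == r - 2 must hold; in canonical form it is arr[g] + 3*tab[r] == r - 2.
Before r := val - 9: arr[g] + 3*tab[val - 9] == val - 11
Before val := r + val - 4: arr[g] + 3*tab[r + val - 13] == r + val - 15
Before tab[2] := 2*r - 6: arr[g] + 3*store(tab, 2, 2*r - 6)[r + val - 13] == r + val - 15
Answer: WP = arr[g] + 3*store(tab, 2, 2*r - 6)[r + val - 13] == r + val - 15


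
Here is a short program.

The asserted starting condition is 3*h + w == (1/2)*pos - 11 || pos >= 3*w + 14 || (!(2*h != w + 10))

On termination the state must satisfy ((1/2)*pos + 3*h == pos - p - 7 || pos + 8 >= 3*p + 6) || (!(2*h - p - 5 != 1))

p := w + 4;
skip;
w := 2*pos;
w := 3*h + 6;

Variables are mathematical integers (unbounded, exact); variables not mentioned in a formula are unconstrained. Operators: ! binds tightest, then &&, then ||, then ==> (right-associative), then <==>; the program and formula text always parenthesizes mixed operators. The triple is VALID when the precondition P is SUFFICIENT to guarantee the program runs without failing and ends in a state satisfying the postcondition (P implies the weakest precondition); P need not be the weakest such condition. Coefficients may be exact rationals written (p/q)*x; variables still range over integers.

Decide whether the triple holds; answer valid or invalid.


Working backward. After the program, the postcondition ((1/2)*pos + 3*h == pos - p - 7 || pos + 8 >= 3*p + 6) || (!(2*h - p - 5 != 1)) must hold; in canonical form it is 3*h + p == (1/2)*pos - 7 || pos >= 3*p - 2 || (!(2*h != p + 6)).
Before w := 3*h + 6: 3*h + p == (1/2)*pos - 7 || pos >= 3*p - 2 || (!(2*h != p + 6))
Before w := 2*pos: 3*h + p == (1/2)*pos - 7 || pos >= 3*p - 2 || (!(2*h != p + 6))
Before skip: 3*h + p == (1/2)*pos - 7 || pos >= 3*p - 2 || (!(2*h != p + 6))
Before p := w + 4: 3*h + w == (1/2)*pos - 11 || pos >= 3*w + 10 || (!(2*h != w + 10))
The weakest precondition is 3*h + w == (1/2)*pos - 11 || pos >= 3*w + 10 || (!(2*h != w + 10)).
Check whether 3*h + w == (1/2)*pos - 11 || pos >= 3*w + 14 || (!(2*h != w + 10)) implies it.
Every state satisfying the precondition satisfies the weakest precondition: the implication holds.
Answer: valid


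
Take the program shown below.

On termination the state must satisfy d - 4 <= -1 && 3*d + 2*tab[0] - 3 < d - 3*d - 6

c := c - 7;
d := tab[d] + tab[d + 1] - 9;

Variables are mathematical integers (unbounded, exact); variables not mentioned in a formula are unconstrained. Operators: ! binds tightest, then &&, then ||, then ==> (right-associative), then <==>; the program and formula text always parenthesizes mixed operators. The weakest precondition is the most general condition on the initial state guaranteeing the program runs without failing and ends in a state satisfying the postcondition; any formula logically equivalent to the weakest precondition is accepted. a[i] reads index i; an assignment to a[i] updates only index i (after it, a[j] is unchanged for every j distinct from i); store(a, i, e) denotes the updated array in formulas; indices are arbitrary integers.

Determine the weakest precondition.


Working backward. After the program, the postcondition d - 4 <= -1 && 3*d + 2*tab[0] - 3 < d - 3*d - 6 must hold; in canonical form it is d <= 3 && 2*tab[0] + 5*d < -3.
Before d := tab[d] + tab[d + 1] - 9: tab[d + 1] + tab[d] <= 12 && 5*tab[d + 1] + 2*tab[0] + 5*tab[d] < 42
Before c := c - 7: tab[d + 1] + tab[d] <= 12 && 5*tab[d + 1] + 2*tab[0] + 5*tab[d] < 42
Answer: WP = tab[d + 1] + tab[d] <= 12 && 5*tab[d + 1] + 2*tab[0] + 5*tab[d] < 42


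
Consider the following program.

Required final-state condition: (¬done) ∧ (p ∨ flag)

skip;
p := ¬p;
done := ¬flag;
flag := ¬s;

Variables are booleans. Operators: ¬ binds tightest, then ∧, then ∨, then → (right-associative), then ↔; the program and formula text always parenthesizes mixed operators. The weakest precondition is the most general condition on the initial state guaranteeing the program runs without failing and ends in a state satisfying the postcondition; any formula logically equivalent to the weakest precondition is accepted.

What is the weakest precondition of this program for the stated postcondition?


Working backward. After the program, (¬done) ∧ (p ∨ flag) must hold.
Before flag := ¬s: (¬done) ∧ (p ∨ (¬s))
Before done := ¬flag: flag ∧ (p ∨ (¬s))
Before p := ¬p: flag ∧ ((¬p) ∨ (¬s))
Before skip: flag ∧ ((¬p) ∨ (¬s))
Answer: WP = flag ∧ ((¬p) ∨ (¬s))


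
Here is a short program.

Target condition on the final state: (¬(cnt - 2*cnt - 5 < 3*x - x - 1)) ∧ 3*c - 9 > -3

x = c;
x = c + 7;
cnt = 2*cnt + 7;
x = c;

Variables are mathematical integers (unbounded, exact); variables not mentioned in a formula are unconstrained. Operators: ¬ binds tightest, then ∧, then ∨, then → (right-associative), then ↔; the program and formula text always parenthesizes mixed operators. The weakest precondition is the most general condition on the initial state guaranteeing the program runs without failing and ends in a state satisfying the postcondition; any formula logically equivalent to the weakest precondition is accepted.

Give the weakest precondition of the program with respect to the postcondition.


Working backward. After the program, the postcondition (¬(cnt - 2*cnt - 5 < 3*x - x - 1)) ∧ 3*c - 9 > -3 must hold; in canonical form it is (¬(cnt + 2*x > -4)) ∧ 3*c > 6.
Before x := c: (¬(2*c + cnt > -4)) ∧ 3*c > 6
Before cnt := 2*cnt + 7: (¬(2*c + 2*cnt > -11)) ∧ 3*c > 6
Before x := c + 7: (¬(2*c + 2*cnt > -11)) ∧ 3*c > 6
Before x := c: (¬(2*c + 2*cnt > -11)) ∧ 3*c > 6
Answer: WP = (¬(2*c + 2*cnt > -11)) ∧ 3*c > 6


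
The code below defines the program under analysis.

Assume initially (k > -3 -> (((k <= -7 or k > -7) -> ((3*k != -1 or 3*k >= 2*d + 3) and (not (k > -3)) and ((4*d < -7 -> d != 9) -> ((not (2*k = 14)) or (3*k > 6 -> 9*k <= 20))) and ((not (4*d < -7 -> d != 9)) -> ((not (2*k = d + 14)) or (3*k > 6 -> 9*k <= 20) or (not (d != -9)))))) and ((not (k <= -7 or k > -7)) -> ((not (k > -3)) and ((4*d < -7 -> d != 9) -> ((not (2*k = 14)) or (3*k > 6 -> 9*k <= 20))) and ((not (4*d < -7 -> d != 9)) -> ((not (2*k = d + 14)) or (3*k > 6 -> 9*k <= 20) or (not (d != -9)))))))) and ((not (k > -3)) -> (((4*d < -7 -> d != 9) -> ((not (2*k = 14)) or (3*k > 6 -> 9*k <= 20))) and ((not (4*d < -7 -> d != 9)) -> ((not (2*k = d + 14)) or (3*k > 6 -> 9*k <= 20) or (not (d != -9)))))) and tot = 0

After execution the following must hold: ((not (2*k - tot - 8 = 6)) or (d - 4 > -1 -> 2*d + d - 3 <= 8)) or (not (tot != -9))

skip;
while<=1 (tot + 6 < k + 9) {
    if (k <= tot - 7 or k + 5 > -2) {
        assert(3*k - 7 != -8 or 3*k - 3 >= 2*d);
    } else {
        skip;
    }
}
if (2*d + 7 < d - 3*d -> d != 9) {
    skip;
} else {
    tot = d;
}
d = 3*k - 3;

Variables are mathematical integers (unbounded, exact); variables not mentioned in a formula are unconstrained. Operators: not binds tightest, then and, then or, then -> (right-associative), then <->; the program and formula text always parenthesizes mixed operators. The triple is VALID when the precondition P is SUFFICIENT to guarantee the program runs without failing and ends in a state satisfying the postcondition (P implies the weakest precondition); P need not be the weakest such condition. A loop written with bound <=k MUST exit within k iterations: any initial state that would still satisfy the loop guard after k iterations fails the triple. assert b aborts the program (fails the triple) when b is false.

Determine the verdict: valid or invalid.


Working backward. After the program, the postcondition ((not (2*k - tot - 8 = 6)) or (d - 4 > -1 -> 2*d + d - 3 <= 8)) or (not (tot != -9)) must hold; in canonical form it is (not (2*k = tot + 14)) or (d > 3 -> 3*d <= 11) or (not (tot != -9)).
Before d := 3*k - 3: (not (2*k = tot + 14)) or (3*k > 6 -> 9*k <= 20) or (not (tot != -9))
Then branch requires (not (2*k = tot + 14)) or (3*k > 6 -> 9*k <= 20) or (not (tot != -9)); else branch requires (not (2*k = d + 14)) or (3*k > 6 -> 9*k <= 20) or (not (d != -9)).
Before the if: ((4*d < -7 -> d != 9) -> ((not (2*k = tot + 14)) or (3*k > 6 -> 9*k <= 20) or (not (tot != -9)))) and ((not (4*d < -7 -> d != 9)) -> ((not (2*k = d + 14)) or (3*k > 6 -> 9*k <= 20) or (not (d != -9))))
Before the loop (bound <=1), unroll the exhaustion recursion (WP_0 = exit-now case; WP_j = one more guarded iteration, up to j = 1):
  WP_0: (not (tot < k + 3)) and ((4*d < -7 -> d != 9) -> ((not (2*k = tot + 14)) or (3*k > 6 -> 9*k <= 20) or (not (tot != -9)))) and ((not (4*d < -7 -> d != 9)) -> ((not (2*k = d + 14)) or (3*k > 6 -> 9*k <= 20) or (not (d != -9))))
  WP_1: (tot < k + 3 -> (((k <= tot - 7 or k > -7) -> ((3*k != -1 or 3*k >= 2*d + 3) and (not (tot < k + 3)) and ((4*d < -7 -> d != 9) -> ((not (2*k = tot + 14)) or (3*k > 6 -> 9*k <= 20) or (not (tot != -9)))) and ((not (4*d < -7 -> d != 9)) -> ((not (2*k = d + 14)) or (3*k > 6 -> 9*k <= 20) or (not (d != -9)))))) and ((not (k <= tot - 7 or k > -7)) -> ((not (tot < k + 3)) and ((4*d < -7 -> d != 9) -> ((not (2*k = tot + 14)) or (3*k > 6 -> 9*k <= 20) or (not (tot != -9)))) and ((not (4*d < -7 -> d != 9)) -> ((not (2*k = d + 14)) or (3*k > 6 -> 9*k <= 20) or (not (d != -9)))))))) and ((not (tot < k + 3)) -> (((4*d < -7 -> d != 9) -> ((not (2*k = tot + 14)) or (3*k > 6 -> 9*k <= 20) or (not (tot != -9)))) and ((not (4*d < -7 -> d != 9)) -> ((not (2*k = d + 14)) or (3*k > 6 -> 9*k <= 20) or (not (d != -9))))))
So before the loop: (tot < k + 3 -> (((k <= tot - 7 or k > -7) -> ((3*k != -1 or 3*k >= 2*d + 3) and (not (tot < k + 3)) and ((4*d < -7 -> d != 9) -> ((not (2*k = tot + 14)) or (3*k > 6 -> 9*k <= 20) or (not (tot != -9)))) and ((not (4*d < -7 -> d != 9)) -> ((not (2*k = d + 14)) or (3*k > 6 -> 9*k <= 20) or (not (d != -9)))))) and ((not (k <= tot - 7 or k > -7)) -> ((not (tot < k + 3)) and ((4*d < -7 -> d != 9) -> ((not (2*k = tot + 14)) or (3*k > 6 -> 9*k <= 20) or (not (tot != -9)))) and ((not (4*d < -7 -> d != 9)) -> ((not (2*k = d + 14)) or (3*k > 6 -> 9*k <= 20) or (not (d != -9)))))))) and ((not (tot < k + 3)) -> (((4*d < -7 -> d != 9) -> ((not (2*k = tot + 14)) or (3*k > 6 -> 9*k <= 20) or (not (tot != -9)))) and ((not (4*d < -7 -> d != 9)) -> ((not (2*k = d + 14)) or (3*k > 6 -> 9*k <= 20) or (not (d != -9))))))
Before skip: (tot < k + 3 -> (((k <= tot - 7 or k > -7) -> ((3*k != -1 or 3*k >= 2*d + 3) and (not (tot < k + 3)) and ((4*d < -7 -> d != 9) -> ((not (2*k = tot + 14)) or (3*k > 6 -> 9*k <= 20) or (not (tot != -9)))) and ((not (4*d < -7 -> d != 9)) -> ((not (2*k = d + 14)) or (3*k > 6 -> 9*k <= 20) or (not (d != -9)))))) and ((not (k <= tot - 7 or k > -7)) -> ((not (tot < k + 3)) and ((4*d < -7 -> d != 9) -> ((not (2*k = tot + 14)) or (3*k > 6 -> 9*k <= 20) or (not (tot != -9)))) and ((not (4*d < -7 -> d != 9)) -> ((not (2*k = d + 14)) or (3*k > 6 -> 9*k <= 20) or (not (d != -9)))))))) and ((not (tot < k + 3)) -> (((4*d < -7 -> d != 9) -> ((not (2*k = tot + 14)) or (3*k > 6 -> 9*k <= 20) or (not (tot != -9)))) and ((not (4*d < -7 -> d != 9)) -> ((not (2*k = d + 14)) or (3*k > 6 -> 9*k <= 20) or (not (d != -9))))))
The weakest precondition is (tot < k + 3 -> (((k <= tot - 7 or k > -7) -> ((3*k != -1 or 3*k >= 2*d + 3) and (not (tot < k + 3)) and ((4*d < -7 -> d != 9) -> ((not (2*k = tot + 14)) or (3*k > 6 -> 9*k <= 20) or (not (tot != -9)))) and ((not (4*d < -7 -> d != 9)) -> ((not (2*k = d + 14)) or (3*k > 6 -> 9*k <= 20) or (not (d != -9)))))) and ((not (k <= tot - 7 or k > -7)) -> ((not (tot < k + 3)) and ((4*d < -7 -> d != 9) -> ((not (2*k = tot + 14)) or (3*k > 6 -> 9*k <= 20) or (not (tot != -9)))) and ((not (4*d < -7 -> d != 9)) -> ((not (2*k = d + 14)) or (3*k > 6 -> 9*k <= 20) or (not (d != -9)))))))) and ((not (tot < k + 3)) -> (((4*d < -7 -> d != 9) -> ((not (2*k = tot + 14)) or (3*k > 6 -> 9*k <= 20) or (not (tot != -9)))) and ((not (4*d < -7 -> d != 9)) -> ((not (2*k = d + 14)) or (3*k > 6 -> 9*k <= 20) or (not (d != -9)))))).
Check whether (k > -3 -> (((k <= -7 or k > -7) -> ((3*k != -1 or 3*k >= 2*d + 3) and (not (k > -3)) and ((4*d < -7 -> d != 9) -> ((not (2*k = 14)) or (3*k > 6 -> 9*k <= 20))) and ((not (4*d < -7 -> d != 9)) -> ((not (2*k = d + 14)) or (3*k > 6 -> 9*k <= 20) or (not (d != -9)))))) and ((not (k <= -7 or k > -7)) -> ((not (k > -3)) and ((4*d < -7 -> d != 9) -> ((not (2*k = 14)) or (3*k > 6 -> 9*k <= 20))) and ((not (4*d < -7 -> d != 9)) -> ((not (2*k = d + 14)) or (3*k > 6 -> 9*k <= 20) or (not (d != -9)))))))) and ((not (k > -3)) -> (((4*d < -7 -> d != 9) -> ((not (2*k = 14)) or (3*k > 6 -> 9*k <= 20))) and ((not (4*d < -7 -> d != 9)) -> ((not (2*k = d + 14)) or (3*k > 6 -> 9*k <= 20) or (not (d != -9)))))) and tot = 0 implies it.
Every state satisfying the precondition satisfies the weakest precondition: the implication holds.
Answer: valid


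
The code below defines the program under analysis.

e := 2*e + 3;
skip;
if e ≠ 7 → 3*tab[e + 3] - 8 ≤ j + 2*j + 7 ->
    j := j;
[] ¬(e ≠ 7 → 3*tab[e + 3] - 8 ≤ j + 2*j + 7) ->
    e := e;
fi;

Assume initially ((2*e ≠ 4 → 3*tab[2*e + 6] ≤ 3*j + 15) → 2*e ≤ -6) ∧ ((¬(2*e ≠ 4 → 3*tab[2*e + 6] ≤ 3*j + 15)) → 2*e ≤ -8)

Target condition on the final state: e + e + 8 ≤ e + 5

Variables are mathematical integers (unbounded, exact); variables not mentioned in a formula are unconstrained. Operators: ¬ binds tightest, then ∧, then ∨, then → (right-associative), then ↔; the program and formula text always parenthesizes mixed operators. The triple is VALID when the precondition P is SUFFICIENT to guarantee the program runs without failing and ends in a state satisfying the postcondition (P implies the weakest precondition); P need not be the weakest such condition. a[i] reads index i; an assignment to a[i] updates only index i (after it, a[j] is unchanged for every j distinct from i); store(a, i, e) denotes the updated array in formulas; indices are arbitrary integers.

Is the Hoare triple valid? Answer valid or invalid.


Working backward. After the program, the postcondition e + e + 8 ≤ e + 5 must hold; in canonical form it is e ≤ -3.
Then branch requires e ≤ -3; else branch requires e ≤ -3.
Before the if: ((e ≠ 7 → 3*tab[e + 3] ≤ 3*j + 15) → e ≤ -3) ∧ ((¬(e ≠ 7 → 3*tab[e + 3] ≤ 3*j + 15)) → e ≤ -3)
Before skip: ((e ≠ 7 → 3*tab[e + 3] ≤ 3*j + 15) → e ≤ -3) ∧ ((¬(e ≠ 7 → 3*tab[e + 3] ≤ 3*j + 15)) → e ≤ -3)
Before e := 2*e + 3: ((2*e ≠ 4 → 3*tab[2*e + 6] ≤ 3*j + 15) → 2*e ≤ -6) ∧ ((¬(2*e ≠ 4 → 3*tab[2*e + 6] ≤ 3*j + 15)) → 2*e ≤ -6)
The weakest precondition is ((2*e ≠ 4 → 3*tab[2*e + 6] ≤ 3*j + 15) → 2*e ≤ -6) ∧ ((¬(2*e ≠ 4 → 3*tab[2*e + 6] ≤ 3*j + 15)) → 2*e ≤ -6).
Check whether ((2*e ≠ 4 → 3*tab[2*e + 6] ≤ 3*j + 15) → 2*e ≤ -6) ∧ ((¬(2*e ≠ 4 → 3*tab[2*e + 6] ≤ 3*j + 15)) → 2*e ≤ -8) implies it.
Every state satisfying the precondition satisfies the weakest precondition: the implication holds.
Answer: valid


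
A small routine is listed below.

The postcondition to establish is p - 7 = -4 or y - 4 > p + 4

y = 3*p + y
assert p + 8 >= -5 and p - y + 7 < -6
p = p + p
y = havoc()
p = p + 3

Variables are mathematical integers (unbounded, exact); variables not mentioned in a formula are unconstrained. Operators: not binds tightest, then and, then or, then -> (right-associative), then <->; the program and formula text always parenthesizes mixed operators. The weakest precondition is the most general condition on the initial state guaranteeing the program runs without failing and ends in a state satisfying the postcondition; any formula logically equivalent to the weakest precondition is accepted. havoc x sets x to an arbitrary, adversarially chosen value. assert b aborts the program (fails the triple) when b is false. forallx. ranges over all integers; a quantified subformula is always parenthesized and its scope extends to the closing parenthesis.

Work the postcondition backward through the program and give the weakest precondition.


Working backward. After the program, the postcondition p - 7 = -4 or y - 4 > p + 4 must hold; in canonical form it is p = 3 or y > p + 8.
Before p := p + 3: p = 0 or y > p + 11
Before havoc y: forall y_1. (p = 0 or y_1 > p + 11)
Before p := p + p: forall y_1. (2*p = 0 or y_1 > 2*p + 11)
Before assert p + 8 >= -5 and p - y + 7 < -6: p >= -13 and p < y - 13 and (forall y_1. (2*p = 0 or y_1 > 2*p + 11))
Before y := 3*p + y: p >= -13 and 2*p + y > 13 and (forall y_1. (2*p = 0 or y_1 > 2*p + 11))
Answer: WP = p >= -13 and 2*p + y > 13 and (forall y_1. (2*p = 0 or y_1 > 2*p + 11))


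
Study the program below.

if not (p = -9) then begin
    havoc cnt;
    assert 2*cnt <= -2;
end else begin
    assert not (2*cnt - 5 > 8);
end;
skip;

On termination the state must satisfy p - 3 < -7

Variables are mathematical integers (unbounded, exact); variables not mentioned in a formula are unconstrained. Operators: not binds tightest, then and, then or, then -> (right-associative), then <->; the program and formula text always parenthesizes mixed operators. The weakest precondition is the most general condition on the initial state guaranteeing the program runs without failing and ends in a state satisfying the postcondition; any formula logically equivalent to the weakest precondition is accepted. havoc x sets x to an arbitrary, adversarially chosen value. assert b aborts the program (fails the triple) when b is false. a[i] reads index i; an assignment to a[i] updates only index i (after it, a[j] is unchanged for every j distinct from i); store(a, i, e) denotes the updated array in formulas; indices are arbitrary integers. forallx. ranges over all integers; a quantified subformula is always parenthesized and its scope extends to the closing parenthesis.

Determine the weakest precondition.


Working backward. After the program, the postcondition p - 3 < -7 must hold; in canonical form it is p < -4.
Before skip: p < -4
Then branch requires forall cnt_1. (2*cnt_1 <= -2 and p < -4); else branch requires (not (2*cnt > 13)) and p < -4.
Before the if: ((not (p = -9)) -> (forall cnt_1. (2*cnt_1 <= -2 and p < -4))) and (p = -9 -> ((not (2*cnt > 13)) and p < -4))
Answer: WP = ((not (p = -9)) -> (forall cnt_1. (2*cnt_1 <= -2 and p < -4))) and (p = -9 -> ((not (2*cnt > 13)) and p < -4))


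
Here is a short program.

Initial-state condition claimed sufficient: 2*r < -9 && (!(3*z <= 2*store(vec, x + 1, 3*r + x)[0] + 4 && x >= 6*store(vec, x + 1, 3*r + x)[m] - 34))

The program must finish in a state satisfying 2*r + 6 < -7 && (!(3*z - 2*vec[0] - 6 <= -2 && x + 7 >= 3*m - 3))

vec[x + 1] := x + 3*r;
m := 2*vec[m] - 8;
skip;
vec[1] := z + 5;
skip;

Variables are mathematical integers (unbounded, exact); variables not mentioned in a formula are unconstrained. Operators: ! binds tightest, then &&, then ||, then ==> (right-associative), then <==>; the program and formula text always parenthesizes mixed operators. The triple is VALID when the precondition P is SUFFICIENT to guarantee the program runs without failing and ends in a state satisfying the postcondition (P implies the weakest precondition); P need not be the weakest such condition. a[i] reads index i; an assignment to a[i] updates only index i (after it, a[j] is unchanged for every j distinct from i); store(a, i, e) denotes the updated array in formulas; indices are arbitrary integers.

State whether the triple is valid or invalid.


Working backward. After the program, the postcondition 2*r + 6 < -7 && (!(3*z - 2*vec[0] - 6 <= -2 && x + 7 >= 3*m - 3)) must hold; in canonical form it is 2*r < -13 && (!(3*z <= 2*vec[0] + 4 && x >= 3*m - 10)).
Before skip: 2*r < -13 && (!(3*z <= 2*vec[0] + 4 && x >= 3*m - 10))
Before vec[1] := z + 5: 2*r < -13 && (!(3*z <= 2*vec[0] + 4 && x >= 3*m - 10))
Before skip: 2*r < -13 && (!(3*z <= 2*vec[0] + 4 && x >= 3*m - 10))
Before m := 2*vec[m] - 8: 2*r < -13 && (!(3*z <= 2*vec[0] + 4 && x >= 6*vec[m] - 34))
Before vec[x + 1] := x + 3*r: 2*r < -13 && (!(3*z <= 2*store(vec, x + 1, 3*r + x)[0] + 4 && x >= 6*store(vec, x + 1, 3*r + x)[m] - 34))
The weakest precondition is 2*r < -13 && (!(3*z <= 2*store(vec, x + 1, 3*r + x)[0] + 4 && x >= 6*store(vec, x + 1, 3*r + x)[m] - 34)).
Check whether 2*r < -9 && (!(3*z <= 2*store(vec, x + 1, 3*r + x)[0] + 4 && x >= 6*store(vec, x + 1, 3*r + x)[m] - 34)) implies it.
Countermodel: at the initial state m = 0, r = -5, vec = {[-1] = 4, [0] = 2, elsewhere 4}, x = -2, z = 3, the precondition holds but the weakest precondition fails.
Answer: invalid


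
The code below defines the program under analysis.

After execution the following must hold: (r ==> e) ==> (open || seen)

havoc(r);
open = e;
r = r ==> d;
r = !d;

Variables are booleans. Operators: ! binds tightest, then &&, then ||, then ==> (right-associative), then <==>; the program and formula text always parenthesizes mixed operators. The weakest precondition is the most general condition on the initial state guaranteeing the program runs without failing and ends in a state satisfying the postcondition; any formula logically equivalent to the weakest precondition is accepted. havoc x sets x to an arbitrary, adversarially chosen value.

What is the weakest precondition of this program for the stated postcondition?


Working backward. After the program, (r ==> e) ==> (open || seen) must hold.
Before r := !d: ((!d) ==> e) ==> (open || seen)
Before r := r ==> d: ((!d) ==> e) ==> (open || seen)
Before open := e: ((!d) ==> e) ==> (e || seen)
Before havoc r: ((!d) ==> e) ==> (e || seen)
Answer: WP = ((!d) ==> e) ==> (e || seen)


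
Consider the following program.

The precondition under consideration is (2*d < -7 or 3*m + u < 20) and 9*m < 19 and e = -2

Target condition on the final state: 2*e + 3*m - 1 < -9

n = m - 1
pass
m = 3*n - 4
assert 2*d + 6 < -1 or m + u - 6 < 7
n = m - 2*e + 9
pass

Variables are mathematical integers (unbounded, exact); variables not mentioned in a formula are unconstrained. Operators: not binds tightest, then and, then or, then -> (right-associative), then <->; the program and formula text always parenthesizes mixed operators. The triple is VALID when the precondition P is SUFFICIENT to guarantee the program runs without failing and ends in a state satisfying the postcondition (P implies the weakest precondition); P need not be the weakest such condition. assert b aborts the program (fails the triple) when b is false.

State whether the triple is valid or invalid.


Working backward. After the program, the postcondition 2*e + 3*m - 1 < -9 must hold; in canonical form it is 2*e + 3*m < -8.
Before skip: 2*e + 3*m < -8
Before n := m - 2*e + 9: 2*e + 3*m < -8
Before assert 2*d + 6 < -1 or m + u - 6 < 7: (2*d < -7 or m + u < 13) and 2*e + 3*m < -8
Before m := 3*n - 4: (2*d < -7 or 3*n + u < 17) and 2*e + 9*n < 4
Before skip: (2*d < -7 or 3*n + u < 17) and 2*e + 9*n < 4
Before n := m - 1: (2*d < -7 or 3*m + u < 20) and 2*e + 9*m < 13
The weakest precondition is (2*d < -7 or 3*m + u < 20) and 2*e + 9*m < 13.
Check whether (2*d < -7 or 3*m + u < 20) and 9*m < 19 and e = -2 implies it.
Countermodel: at the initial state d = -4, e = -2, m = 2, u = 14, the precondition holds but the weakest precondition fails.
Answer: invalid


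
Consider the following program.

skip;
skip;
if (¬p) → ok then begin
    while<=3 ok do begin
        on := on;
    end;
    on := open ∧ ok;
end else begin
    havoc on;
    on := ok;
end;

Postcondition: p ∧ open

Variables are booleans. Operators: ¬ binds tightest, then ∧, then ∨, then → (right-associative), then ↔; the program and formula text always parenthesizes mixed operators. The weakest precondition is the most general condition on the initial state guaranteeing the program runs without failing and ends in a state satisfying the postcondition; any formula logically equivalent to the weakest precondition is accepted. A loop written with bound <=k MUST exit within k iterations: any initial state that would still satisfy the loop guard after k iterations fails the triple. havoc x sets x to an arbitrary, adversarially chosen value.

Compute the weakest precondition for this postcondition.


Working backward. After the program, p ∧ open must hold.
Then branch requires (ok → ((ok → ((ok → ((¬ok) ∧ p ∧ open)) ∧ ((¬ok) → (p ∧ open)))) ∧ ((¬ok) → (p ∧ open)))) ∧ ((¬ok) → (p ∧ open)); else branch requires p ∧ open.
Before the if: (((¬p) → ok) → ((ok → ((ok → ((ok → ((¬ok) ∧ p ∧ open)) ∧ ((¬ok) → (p ∧ open)))) ∧ ((¬ok) → (p ∧ open)))) ∧ ((¬ok) → (p ∧ open)))) ∧ ((¬((¬p) → ok)) → (p ∧ open))
Before skip: (((¬p) → ok) → ((ok → ((ok → ((ok → ((¬ok) ∧ p ∧ open)) ∧ ((¬ok) → (p ∧ open)))) ∧ ((¬ok) → (p ∧ open)))) ∧ ((¬ok) → (p ∧ open)))) ∧ ((¬((¬p) → ok)) → (p ∧ open))
Before skip: (((¬p) → ok) → ((ok → ((ok → ((ok → ((¬ok) ∧ p ∧ open)) ∧ ((¬ok) → (p ∧ open)))) ∧ ((¬ok) → (p ∧ open)))) ∧ ((¬ok) → (p ∧ open)))) ∧ ((¬((¬p) → ok)) → (p ∧ open))
Answer: WP = (((¬p) → ok) → ((ok → ((ok → ((ok → ((¬ok) ∧ p ∧ open)) ∧ ((¬ok) → (p ∧ open)))) ∧ ((¬ok) → (p ∧ open)))) ∧ ((¬ok) → (p ∧ open)))) ∧ ((¬((¬p) → ok)) → (p ∧ open))
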